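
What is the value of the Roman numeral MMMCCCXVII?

MMMCCCXVII: M=1000, M=1000, M=1000, C=100, C=100, C=100, X=10, V=5, I=1, I=1
1000 + 1000 + 1000 + 100 + 100 + 100 + 10 + 5 + 1 + 1 = 3317

3317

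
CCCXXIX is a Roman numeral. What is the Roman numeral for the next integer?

CCCXXIX = 329, so the next integer is 329 + 1 = 330

CCCXXX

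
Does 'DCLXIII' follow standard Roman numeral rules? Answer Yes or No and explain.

'DCLXIII': Check the rules: uses only the symbols I, V, X, L, C, D, M; no symbol is repeated more than three times in a row; V, L and D each appear at most once; no smaller symbol precedes a larger one (values never increase from left to right). Value: D (500) + C (100) + L (50) + X (10) + I (1) + I (1) + I (1) = 663. So it is a valid standard Roman numeral.

Yes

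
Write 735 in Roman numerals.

Convert 735 to Roman numerals:
  735 contains 1×500 (D)
  235 contains 2×100 (CC)
  35 contains 3×10 (XXX)
  5 contains 1×5 (V)

DCCXXXV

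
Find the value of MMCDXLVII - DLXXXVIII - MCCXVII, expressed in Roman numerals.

MMCDXLVII = 2447, DLXXXVIII = 588, MCCXVII = 1217
2447 - 588 = 1859
1859 - 1217 = 642

DCXLII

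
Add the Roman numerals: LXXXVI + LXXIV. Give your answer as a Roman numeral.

LXXXVI = 86
LXXIV = 74
86 + 74 = 160

CLX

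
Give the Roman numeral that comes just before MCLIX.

MCLIX = 1159, so the previous integer is 1159 - 1 = 1158

MCLVIII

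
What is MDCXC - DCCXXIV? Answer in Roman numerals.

MDCXC = 1690
DCCXXIV = 724
1690 - 724 = 966

CMLXVI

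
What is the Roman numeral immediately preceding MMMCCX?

MMMCCX = 3210; previous is 3209

MMMCCIX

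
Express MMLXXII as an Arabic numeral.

MMLXXII: M=1000, M=1000, L=50, X=10, X=10, I=1, I=1
1000 + 1000 + 50 + 10 + 10 + 1 + 1 = 2072

2072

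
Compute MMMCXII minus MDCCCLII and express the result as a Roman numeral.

MMMCXII = 3112
MDCCCLII = 1852
3112 - 1852 = 1260

MCCLX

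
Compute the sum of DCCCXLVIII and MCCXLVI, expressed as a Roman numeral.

DCCCXLVIII = 848
MCCXLVI = 1246
848 + 1246 = 2094

MMXCIV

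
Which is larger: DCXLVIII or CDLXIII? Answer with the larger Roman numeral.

DCXLVIII = 648
CDLXIII = 463
648 is larger

DCXLVIII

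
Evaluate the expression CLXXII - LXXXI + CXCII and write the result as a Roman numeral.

CLXXII = 172, LXXXI = 81, CXCII = 192
172 - 81 = 91
91 + 192 = 283

CCLXXXIII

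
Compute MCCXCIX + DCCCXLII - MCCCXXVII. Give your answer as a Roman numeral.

MCCXCIX = 1299, DCCCXLII = 842, MCCCXXVII = 1327
1299 + 842 = 2141
2141 - 1327 = 814

DCCCXIV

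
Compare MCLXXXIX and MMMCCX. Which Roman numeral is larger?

MCLXXXIX = 1189
MMMCCX = 3210
3210 is larger

MMMCCX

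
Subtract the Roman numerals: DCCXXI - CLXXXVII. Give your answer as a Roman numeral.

DCCXXI = 721
CLXXXVII = 187
721 - 187 = 534

DXXXIV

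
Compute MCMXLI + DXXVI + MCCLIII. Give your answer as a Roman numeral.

MCMXLI = 1941, DXXVI = 526, MCCLIII = 1253
1941 + 526 = 2467
2467 + 1253 = 3720

MMMDCCXX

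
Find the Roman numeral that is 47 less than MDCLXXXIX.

MDCLXXXIX = 1689
1689 - 47 = 1642

MDCXLII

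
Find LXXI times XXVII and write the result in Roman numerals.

LXXI = 71
XXVII = 27
71 × 27 = 1917

MCMXVII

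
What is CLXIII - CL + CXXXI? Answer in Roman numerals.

CLXIII = 163, CL = 150, CXXXI = 131
163 - 150 = 13
13 + 131 = 144

CXLIV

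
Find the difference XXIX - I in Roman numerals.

XXIX = 29
I = 1
29 - 1 = 28

XXVIII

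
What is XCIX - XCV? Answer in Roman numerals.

XCIX = 99
XCV = 95
99 - 95 = 4

IV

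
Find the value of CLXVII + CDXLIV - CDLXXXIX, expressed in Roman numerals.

CLXVII = 167, CDXLIV = 444, CDLXXXIX = 489
167 + 444 = 611
611 - 489 = 122

CXXII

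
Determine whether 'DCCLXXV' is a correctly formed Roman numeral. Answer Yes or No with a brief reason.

'DCCLXXV': Check the rules: uses only the symbols I, V, X, L, C, D, M; no symbol is repeated more than three times in a row; V, L and D each appear at most once; no smaller symbol precedes a larger one (values never increase from left to right). Value: D (500) + C (100) + C (100) + L (50) + X (10) + X (10) + V (5) = 775. So it is a valid standard Roman numeral.

Yes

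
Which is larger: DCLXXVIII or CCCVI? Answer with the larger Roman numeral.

DCLXXVIII = 678
CCCVI = 306
678 is larger

DCLXXVIII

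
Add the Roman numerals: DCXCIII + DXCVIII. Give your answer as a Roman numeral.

DCXCIII = 693
DXCVIII = 598
693 + 598 = 1291

MCCXCI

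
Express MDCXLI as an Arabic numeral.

MDCXLI: M=1000, D=500, C=100, XL=40, I=1
1000 + 500 + 100 + 40 + 1 = 1641

1641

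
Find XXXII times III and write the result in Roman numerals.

XXXII = 32
III = 3
32 × 3 = 96

XCVI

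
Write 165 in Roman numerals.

Convert 165 to Roman numerals:
  165 contains 1×100 (C)
  65 contains 1×50 (L)
  15 contains 1×10 (X)
  5 contains 1×5 (V)

CLXV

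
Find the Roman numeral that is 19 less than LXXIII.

LXXIII = 73
73 - 19 = 54

LIV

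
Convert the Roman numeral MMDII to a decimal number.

MMDII: M=1000, M=1000, D=500, I=1, I=1
1000 + 1000 + 500 + 1 + 1 = 2502

2502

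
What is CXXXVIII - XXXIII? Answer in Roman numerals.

CXXXVIII = 138
XXXIII = 33
138 - 33 = 105

CV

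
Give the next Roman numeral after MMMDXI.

MMMDXI = 3511; next is 3512

MMMDXII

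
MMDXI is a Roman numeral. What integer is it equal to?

MMDXI: M=1000, M=1000, D=500, X=10, I=1
1000 + 1000 + 500 + 10 + 1 = 2511

2511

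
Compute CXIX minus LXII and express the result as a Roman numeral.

CXIX = 119
LXII = 62
119 - 62 = 57

LVII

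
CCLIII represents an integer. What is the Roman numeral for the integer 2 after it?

CCLIII = 253
253 + 2 = 255

CCLV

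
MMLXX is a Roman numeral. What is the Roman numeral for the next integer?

MMLXX = 2070, so the next integer is 2070 + 1 = 2071

MMLXXI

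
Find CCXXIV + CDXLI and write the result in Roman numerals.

CCXXIV = 224
CDXLI = 441
224 + 441 = 665

DCLXV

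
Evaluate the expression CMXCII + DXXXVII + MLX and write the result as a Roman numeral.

CMXCII = 992, DXXXVII = 537, MLX = 1060
992 + 537 = 1529
1529 + 1060 = 2589

MMDLXXXIX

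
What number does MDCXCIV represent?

MDCXCIV: M=1000, D=500, C=100, XC=90, IV=4
1000 + 500 + 100 + 90 + 4 = 1694

1694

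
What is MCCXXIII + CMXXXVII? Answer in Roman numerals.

MCCXXIII = 1223
CMXXXVII = 937
1223 + 937 = 2160

MMCLX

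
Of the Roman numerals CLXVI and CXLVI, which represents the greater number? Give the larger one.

CLXVI = 166
CXLVI = 146
166 is larger

CLXVI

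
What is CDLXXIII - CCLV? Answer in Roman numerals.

CDLXXIII = 473
CCLV = 255
473 - 255 = 218

CCXVIII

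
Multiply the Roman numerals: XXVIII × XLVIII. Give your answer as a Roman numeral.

XXVIII = 28
XLVIII = 48
28 × 48 = 1344

MCCCXLIV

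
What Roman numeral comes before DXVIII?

DXVIII = 518, so the previous integer is 518 - 1 = 517

DXVII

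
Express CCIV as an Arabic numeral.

CCIV: C=100, C=100, IV=4
100 + 100 + 4 = 204

204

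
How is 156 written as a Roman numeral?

Convert 156 to Roman numerals:
  156 contains 1×100 (C)
  56 contains 1×50 (L)
  6 contains 1×5 (V)
  1 contains 1×1 (I)

CLVI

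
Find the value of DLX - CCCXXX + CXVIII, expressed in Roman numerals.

DLX = 560, CCCXXX = 330, CXVIII = 118
560 - 330 = 230
230 + 118 = 348

CCCXLVIII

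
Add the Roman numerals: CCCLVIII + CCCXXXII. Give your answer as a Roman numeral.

CCCLVIII = 358
CCCXXXII = 332
358 + 332 = 690

DCXC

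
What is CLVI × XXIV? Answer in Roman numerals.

CLVI = 156
XXIV = 24
156 × 24 = 3744

MMMDCCXLIV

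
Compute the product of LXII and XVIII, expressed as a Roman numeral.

LXII = 62
XVIII = 18
62 × 18 = 1116

MCXVI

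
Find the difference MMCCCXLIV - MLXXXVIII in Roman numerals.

MMCCCXLIV = 2344
MLXXXVIII = 1088
2344 - 1088 = 1256

MCCLVI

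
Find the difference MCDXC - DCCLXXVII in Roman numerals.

MCDXC = 1490
DCCLXXVII = 777
1490 - 777 = 713

DCCXIII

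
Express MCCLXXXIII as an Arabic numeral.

MCCLXXXIII: M=1000, C=100, C=100, L=50, X=10, X=10, X=10, I=1, I=1, I=1
1000 + 100 + 100 + 50 + 10 + 10 + 10 + 1 + 1 + 1 = 1283

1283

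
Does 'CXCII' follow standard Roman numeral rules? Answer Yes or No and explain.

'CXCII': Check the rules: uses only the symbols I, V, X, L, C, D, M; no symbol is repeated more than three times in a row; V, L and D each appear at most once; the only place a smaller symbol precedes a larger one is the allowed subtractive pair XC, the symbol right after such a pair (if any) is smaller than the pair's first symbol, and otherwise the values never increase from left to right. Value: C (100) + XC (90) + I (1) + I (1) = 192. So it is a valid standard Roman numeral.

Yes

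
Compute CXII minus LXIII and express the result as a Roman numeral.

CXII = 112
LXIII = 63
112 - 63 = 49

XLIX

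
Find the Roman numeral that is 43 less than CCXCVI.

CCXCVI = 296
296 - 43 = 253

CCLIII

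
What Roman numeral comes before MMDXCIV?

MMDXCIV = 2594, so the previous integer is 2594 - 1 = 2593

MMDXCIII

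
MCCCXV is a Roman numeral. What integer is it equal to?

MCCCXV: M=1000, C=100, C=100, C=100, X=10, V=5
1000 + 100 + 100 + 100 + 10 + 5 = 1315

1315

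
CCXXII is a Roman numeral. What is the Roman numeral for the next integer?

CCXXII = 222; next is 223

CCXXIII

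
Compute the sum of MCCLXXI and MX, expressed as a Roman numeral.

MCCLXXI = 1271
MX = 1010
1271 + 1010 = 2281

MMCCLXXXI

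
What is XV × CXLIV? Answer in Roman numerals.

XV = 15
CXLIV = 144
15 × 144 = 2160

MMCLX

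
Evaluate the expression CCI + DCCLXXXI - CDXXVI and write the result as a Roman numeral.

CCI = 201, DCCLXXXI = 781, CDXXVI = 426
201 + 781 = 982
982 - 426 = 556

DLVI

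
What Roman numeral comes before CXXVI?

CXXVI = 126; previous is 125

CXXV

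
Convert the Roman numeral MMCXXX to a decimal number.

MMCXXX: M=1000, M=1000, C=100, X=10, X=10, X=10
1000 + 1000 + 100 + 10 + 10 + 10 = 2130

2130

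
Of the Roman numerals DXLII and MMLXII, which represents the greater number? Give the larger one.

DXLII = 542
MMLXII = 2062
2062 is larger

MMLXII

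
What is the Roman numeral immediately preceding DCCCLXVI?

DCCCLXVI = 866; previous is 865

DCCCLXV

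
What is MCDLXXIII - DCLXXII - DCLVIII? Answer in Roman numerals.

MCDLXXIII = 1473, DCLXXII = 672, DCLVIII = 658
1473 - 672 = 801
801 - 658 = 143

CXLIII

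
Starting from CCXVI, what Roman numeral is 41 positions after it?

CCXVI = 216
216 + 41 = 257

CCLVII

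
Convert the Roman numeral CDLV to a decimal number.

CDLV: CD=400, L=50, V=5
400 + 50 + 5 = 455

455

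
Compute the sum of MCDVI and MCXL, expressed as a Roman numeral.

MCDVI = 1406
MCXL = 1140
1406 + 1140 = 2546

MMDXLVI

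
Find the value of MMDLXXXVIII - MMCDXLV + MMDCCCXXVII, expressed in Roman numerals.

MMDLXXXVIII = 2588, MMCDXLV = 2445, MMDCCCXXVII = 2827
2588 - 2445 = 143
143 + 2827 = 2970

MMCMLXX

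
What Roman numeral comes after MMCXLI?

MMCXLI = 2141, so the next integer is 2141 + 1 = 2142

MMCXLII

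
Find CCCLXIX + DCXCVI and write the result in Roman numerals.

CCCLXIX = 369
DCXCVI = 696
369 + 696 = 1065

MLXV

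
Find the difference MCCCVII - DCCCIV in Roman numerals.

MCCCVII = 1307
DCCCIV = 804
1307 - 804 = 503

DIII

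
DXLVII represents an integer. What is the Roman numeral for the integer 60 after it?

DXLVII = 547
547 + 60 = 607

DCVII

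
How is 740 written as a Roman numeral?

Convert 740 to Roman numerals:
  740 contains 1×500 (D)
  240 contains 2×100 (CC)
  40 contains 1×40 (XL)

DCCXL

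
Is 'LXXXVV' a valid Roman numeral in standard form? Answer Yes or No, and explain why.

'LXXXVV': V should not appear more than once

No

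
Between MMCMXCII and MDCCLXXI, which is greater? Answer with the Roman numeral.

MMCMXCII = 2992
MDCCLXXI = 1771
2992 is larger

MMCMXCII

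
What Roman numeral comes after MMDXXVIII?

MMDXXVIII = 2528, so the next integer is 2528 + 1 = 2529

MMDXXIX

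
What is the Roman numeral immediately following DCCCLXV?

DCCCLXV = 865, so the next integer is 865 + 1 = 866

DCCCLXVI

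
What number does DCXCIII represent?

DCXCIII: D=500, C=100, XC=90, I=1, I=1, I=1
500 + 100 + 90 + 1 + 1 + 1 = 693

693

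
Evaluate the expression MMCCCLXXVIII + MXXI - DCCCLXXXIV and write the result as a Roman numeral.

MMCCCLXXVIII = 2378, MXXI = 1021, DCCCLXXXIV = 884
2378 + 1021 = 3399
3399 - 884 = 2515

MMDXV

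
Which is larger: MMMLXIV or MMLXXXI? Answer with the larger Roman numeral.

MMMLXIV = 3064
MMLXXXI = 2081
3064 is larger

MMMLXIV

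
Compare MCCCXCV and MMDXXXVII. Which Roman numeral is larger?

MCCCXCV = 1395
MMDXXXVII = 2537
2537 is larger

MMDXXXVII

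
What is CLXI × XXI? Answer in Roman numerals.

CLXI = 161
XXI = 21
161 × 21 = 3381

MMMCCCLXXXI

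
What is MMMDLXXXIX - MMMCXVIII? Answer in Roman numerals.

MMMDLXXXIX = 3589
MMMCXVIII = 3118
3589 - 3118 = 471

CDLXXI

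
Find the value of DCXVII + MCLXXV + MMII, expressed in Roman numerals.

DCXVII = 617, MCLXXV = 1175, MMII = 2002
617 + 1175 = 1792
1792 + 2002 = 3794

MMMDCCXCIV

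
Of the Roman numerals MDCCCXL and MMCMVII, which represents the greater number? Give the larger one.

MDCCCXL = 1840
MMCMVII = 2907
2907 is larger

MMCMVII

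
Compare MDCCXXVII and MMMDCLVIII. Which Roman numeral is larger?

MDCCXXVII = 1727
MMMDCLVIII = 3658
3658 is larger

MMMDCLVIII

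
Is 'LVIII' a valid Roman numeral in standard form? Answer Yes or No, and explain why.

'LVIII': Check the rules: uses only the symbols I, V, X, L, C, D, M; no symbol is repeated more than three times in a row; V, L and D each appear at most once; no smaller symbol precedes a larger one (values never increase from left to right). Value: L (50) + V (5) + I (1) + I (1) + I (1) = 58. So it is a valid standard Roman numeral.

Yes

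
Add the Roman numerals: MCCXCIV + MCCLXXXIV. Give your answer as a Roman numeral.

MCCXCIV = 1294
MCCLXXXIV = 1284
1294 + 1284 = 2578

MMDLXXVIII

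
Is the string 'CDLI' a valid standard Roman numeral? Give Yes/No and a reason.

'CDLI': Check the rules: uses only the symbols I, V, X, L, C, D, M; no symbol is repeated more than three times in a row; V, L and D each appear at most once; the only place a smaller symbol precedes a larger one is the allowed subtractive pair CD, the symbol right after such a pair (if any) is smaller than the pair's first symbol, and otherwise the values never increase from left to right. Value: CD (400) + L (50) + I (1) = 451. So it is a valid standard Roman numeral.

Yes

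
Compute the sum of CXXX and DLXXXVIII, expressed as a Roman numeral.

CXXX = 130
DLXXXVIII = 588
130 + 588 = 718

DCCXVIII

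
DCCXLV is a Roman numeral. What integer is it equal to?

DCCXLV: D=500, C=100, C=100, XL=40, V=5
500 + 100 + 100 + 40 + 5 = 745

745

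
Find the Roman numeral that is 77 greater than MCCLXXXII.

MCCLXXXII = 1282
1282 + 77 = 1359

MCCCLIX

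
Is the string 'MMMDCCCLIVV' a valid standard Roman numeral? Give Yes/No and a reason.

'MMMDCCCLIVV': V should not appear more than once

No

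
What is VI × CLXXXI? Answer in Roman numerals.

VI = 6
CLXXXI = 181
6 × 181 = 1086

MLXXXVI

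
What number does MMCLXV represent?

MMCLXV: M=1000, M=1000, C=100, L=50, X=10, V=5
1000 + 1000 + 100 + 50 + 10 + 5 = 2165

2165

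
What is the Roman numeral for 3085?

Convert 3085 to Roman numerals:
  3085 contains 3×1000 (MMM)
  85 contains 1×50 (L)
  35 contains 3×10 (XXX)
  5 contains 1×5 (V)

MMMLXXXV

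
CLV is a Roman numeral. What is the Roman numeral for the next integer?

CLV = 155; next is 156

CLVI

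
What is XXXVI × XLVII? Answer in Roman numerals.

XXXVI = 36
XLVII = 47
36 × 47 = 1692

MDCXCII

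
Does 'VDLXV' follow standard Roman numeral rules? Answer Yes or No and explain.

'VDLXV': V should not appear more than once

No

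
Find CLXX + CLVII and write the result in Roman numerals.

CLXX = 170
CLVII = 157
170 + 157 = 327

CCCXXVII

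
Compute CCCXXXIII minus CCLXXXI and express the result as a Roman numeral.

CCCXXXIII = 333
CCLXXXI = 281
333 - 281 = 52

LII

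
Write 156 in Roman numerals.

Convert 156 to Roman numerals:
  156 contains 1×100 (C)
  56 contains 1×50 (L)
  6 contains 1×5 (V)
  1 contains 1×1 (I)

CLVI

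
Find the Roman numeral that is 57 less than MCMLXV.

MCMLXV = 1965
1965 - 57 = 1908

MCMVIII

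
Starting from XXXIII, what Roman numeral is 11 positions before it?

XXXIII = 33
33 - 11 = 22

XXII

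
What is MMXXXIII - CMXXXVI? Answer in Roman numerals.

MMXXXIII = 2033
CMXXXVI = 936
2033 - 936 = 1097

MXCVII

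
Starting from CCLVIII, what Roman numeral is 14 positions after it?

CCLVIII = 258
258 + 14 = 272

CCLXXII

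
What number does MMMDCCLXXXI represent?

MMMDCCLXXXI: M=1000, M=1000, M=1000, D=500, C=100, C=100, L=50, X=10, X=10, X=10, I=1
1000 + 1000 + 1000 + 500 + 100 + 100 + 50 + 10 + 10 + 10 + 1 = 3781

3781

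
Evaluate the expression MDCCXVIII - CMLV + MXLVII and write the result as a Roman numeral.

MDCCXVIII = 1718, CMLV = 955, MXLVII = 1047
1718 - 955 = 763
763 + 1047 = 1810

MDCCCX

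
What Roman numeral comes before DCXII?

DCXII = 612, so the previous integer is 612 - 1 = 611

DCXI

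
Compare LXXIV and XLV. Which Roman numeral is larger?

LXXIV = 74
XLV = 45
74 is larger

LXXIV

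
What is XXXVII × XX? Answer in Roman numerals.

XXXVII = 37
XX = 20
37 × 20 = 740

DCCXL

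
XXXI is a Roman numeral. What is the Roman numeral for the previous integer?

XXXI = 31; previous is 30

XXX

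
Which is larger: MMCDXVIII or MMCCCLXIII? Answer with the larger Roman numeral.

MMCDXVIII = 2418
MMCCCLXIII = 2363
2418 is larger

MMCDXVIII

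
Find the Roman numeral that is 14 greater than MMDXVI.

MMDXVI = 2516
2516 + 14 = 2530

MMDXXX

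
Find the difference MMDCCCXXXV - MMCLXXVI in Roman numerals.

MMDCCCXXXV = 2835
MMCLXXVI = 2176
2835 - 2176 = 659

DCLIX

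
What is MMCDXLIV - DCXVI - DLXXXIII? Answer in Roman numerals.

MMCDXLIV = 2444, DCXVI = 616, DLXXXIII = 583
2444 - 616 = 1828
1828 - 583 = 1245

MCCXLV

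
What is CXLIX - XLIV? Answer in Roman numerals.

CXLIX = 149
XLIV = 44
149 - 44 = 105

CV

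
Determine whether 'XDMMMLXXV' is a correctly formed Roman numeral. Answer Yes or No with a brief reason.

'XDMMMLXXV': Invalid subtractive combination: XD

No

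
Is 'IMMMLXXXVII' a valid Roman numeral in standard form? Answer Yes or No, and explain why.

'IMMMLXXXVII': Invalid subtractive combination: IM

No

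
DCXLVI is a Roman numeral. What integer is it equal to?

DCXLVI: D=500, C=100, XL=40, V=5, I=1
500 + 100 + 40 + 5 + 1 = 646

646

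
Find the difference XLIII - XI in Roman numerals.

XLIII = 43
XI = 11
43 - 11 = 32

XXXII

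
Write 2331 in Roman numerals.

Convert 2331 to Roman numerals:
  2331 contains 2×1000 (MM)
  331 contains 3×100 (CCC)
  31 contains 3×10 (XXX)
  1 contains 1×1 (I)

MMCCCXXXI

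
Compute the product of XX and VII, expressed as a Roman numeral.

XX = 20
VII = 7
20 × 7 = 140

CXL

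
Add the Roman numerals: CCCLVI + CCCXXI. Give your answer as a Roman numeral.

CCCLVI = 356
CCCXXI = 321
356 + 321 = 677

DCLXXVII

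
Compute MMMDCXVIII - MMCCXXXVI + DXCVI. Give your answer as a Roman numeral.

MMMDCXVIII = 3618, MMCCXXXVI = 2236, DXCVI = 596
3618 - 2236 = 1382
1382 + 596 = 1978

MCMLXXVIII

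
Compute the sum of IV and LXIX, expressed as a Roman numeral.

IV = 4
LXIX = 69
4 + 69 = 73

LXXIII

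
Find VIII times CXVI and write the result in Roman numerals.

VIII = 8
CXVI = 116
8 × 116 = 928

CMXXVIII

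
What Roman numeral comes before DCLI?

DCLI = 651; previous is 650

DCL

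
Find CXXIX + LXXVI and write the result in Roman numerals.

CXXIX = 129
LXXVI = 76
129 + 76 = 205

CCV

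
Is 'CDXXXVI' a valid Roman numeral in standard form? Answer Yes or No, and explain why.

'CDXXXVI': Check the rules: uses only the symbols I, V, X, L, C, D, M; no symbol is repeated more than three times in a row; V, L and D each appear at most once; the only place a smaller symbol precedes a larger one is the allowed subtractive pair CD, the symbol right after such a pair (if any) is smaller than the pair's first symbol, and otherwise the values never increase from left to right. Value: CD (400) + X (10) + X (10) + X (10) + V (5) + I (1) = 436. So it is a valid standard Roman numeral.

Yes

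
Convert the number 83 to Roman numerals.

Convert 83 to Roman numerals:
  83 contains 1×50 (L)
  33 contains 3×10 (XXX)
  3 contains 3×1 (III)

LXXXIII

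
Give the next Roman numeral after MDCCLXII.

MDCCLXII = 1762, so the next integer is 1762 + 1 = 1763

MDCCLXIII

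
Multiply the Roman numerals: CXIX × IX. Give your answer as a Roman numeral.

CXIX = 119
IX = 9
119 × 9 = 1071

MLXXI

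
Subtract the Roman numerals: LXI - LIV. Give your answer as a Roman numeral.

LXI = 61
LIV = 54
61 - 54 = 7

VII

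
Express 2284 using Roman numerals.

Convert 2284 to Roman numerals:
  2284 contains 2×1000 (MM)
  284 contains 2×100 (CC)
  84 contains 1×50 (L)
  34 contains 3×10 (XXX)
  4 contains 1×4 (IV)

MMCCLXXXIV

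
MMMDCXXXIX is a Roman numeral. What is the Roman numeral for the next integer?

MMMDCXXXIX = 3639, so the next integer is 3639 + 1 = 3640

MMMDCXL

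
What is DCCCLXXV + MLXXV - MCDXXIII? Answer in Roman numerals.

DCCCLXXV = 875, MLXXV = 1075, MCDXXIII = 1423
875 + 1075 = 1950
1950 - 1423 = 527

DXXVII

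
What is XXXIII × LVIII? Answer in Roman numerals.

XXXIII = 33
LVIII = 58
33 × 58 = 1914

MCMXIV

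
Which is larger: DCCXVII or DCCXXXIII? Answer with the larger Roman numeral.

DCCXVII = 717
DCCXXXIII = 733
733 is larger

DCCXXXIII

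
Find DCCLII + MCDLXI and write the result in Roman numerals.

DCCLII = 752
MCDLXI = 1461
752 + 1461 = 2213

MMCCXIII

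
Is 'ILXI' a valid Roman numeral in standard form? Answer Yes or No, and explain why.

'ILXI': Invalid subtractive combination: IL

No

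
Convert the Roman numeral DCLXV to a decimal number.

DCLXV: D=500, C=100, L=50, X=10, V=5
500 + 100 + 50 + 10 + 5 = 665

665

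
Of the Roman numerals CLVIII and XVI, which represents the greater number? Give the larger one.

CLVIII = 158
XVI = 16
158 is larger

CLVIII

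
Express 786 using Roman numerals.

Convert 786 to Roman numerals:
  786 contains 1×500 (D)
  286 contains 2×100 (CC)
  86 contains 1×50 (L)
  36 contains 3×10 (XXX)
  6 contains 1×5 (V)
  1 contains 1×1 (I)

DCCLXXXVI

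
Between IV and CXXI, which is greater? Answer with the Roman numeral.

IV = 4
CXXI = 121
121 is larger

CXXI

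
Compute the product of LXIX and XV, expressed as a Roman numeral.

LXIX = 69
XV = 15
69 × 15 = 1035

MXXXV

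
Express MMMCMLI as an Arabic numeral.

MMMCMLI: M=1000, M=1000, M=1000, CM=900, L=50, I=1
1000 + 1000 + 1000 + 900 + 50 + 1 = 3951

3951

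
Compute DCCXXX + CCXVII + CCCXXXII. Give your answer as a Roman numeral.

DCCXXX = 730, CCXVII = 217, CCCXXXII = 332
730 + 217 = 947
947 + 332 = 1279

MCCLXXIX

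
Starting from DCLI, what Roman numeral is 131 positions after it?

DCLI = 651
651 + 131 = 782

DCCLXXXII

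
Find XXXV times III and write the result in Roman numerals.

XXXV = 35
III = 3
35 × 3 = 105

CV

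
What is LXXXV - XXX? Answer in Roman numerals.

LXXXV = 85
XXX = 30
85 - 30 = 55

LV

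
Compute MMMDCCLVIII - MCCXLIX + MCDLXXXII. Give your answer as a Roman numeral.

MMMDCCLVIII = 3758, MCCXLIX = 1249, MCDLXXXII = 1482
3758 - 1249 = 2509
2509 + 1482 = 3991

MMMCMXCI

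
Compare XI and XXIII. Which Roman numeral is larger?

XI = 11
XXIII = 23
23 is larger

XXIII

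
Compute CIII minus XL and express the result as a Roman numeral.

CIII = 103
XL = 40
103 - 40 = 63

LXIII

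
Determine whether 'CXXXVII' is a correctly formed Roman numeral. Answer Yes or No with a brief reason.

'CXXXVII': Check the rules: uses only the symbols I, V, X, L, C, D, M; no symbol is repeated more than three times in a row; V, L and D each appear at most once; no smaller symbol precedes a larger one (values never increase from left to right). Value: C (100) + X (10) + X (10) + X (10) + V (5) + I (1) + I (1) = 137. So it is a valid standard Roman numeral.

Yes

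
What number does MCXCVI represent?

MCXCVI: M=1000, C=100, XC=90, V=5, I=1
1000 + 100 + 90 + 5 + 1 = 1196

1196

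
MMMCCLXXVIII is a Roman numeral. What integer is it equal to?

MMMCCLXXVIII: M=1000, M=1000, M=1000, C=100, C=100, L=50, X=10, X=10, V=5, I=1, I=1, I=1
1000 + 1000 + 1000 + 100 + 100 + 50 + 10 + 10 + 5 + 1 + 1 + 1 = 3278

3278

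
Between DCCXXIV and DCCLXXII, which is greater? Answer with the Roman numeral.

DCCXXIV = 724
DCCLXXII = 772
772 is larger

DCCLXXII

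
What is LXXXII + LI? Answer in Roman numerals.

LXXXII = 82
LI = 51
82 + 51 = 133

CXXXIII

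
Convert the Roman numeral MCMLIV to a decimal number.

MCMLIV: M=1000, CM=900, L=50, IV=4
1000 + 900 + 50 + 4 = 1954

1954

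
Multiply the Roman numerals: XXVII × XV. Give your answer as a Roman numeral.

XXVII = 27
XV = 15
27 × 15 = 405

CDV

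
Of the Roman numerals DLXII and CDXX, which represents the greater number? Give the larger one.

DLXII = 562
CDXX = 420
562 is larger

DLXII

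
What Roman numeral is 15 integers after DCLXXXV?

DCLXXXV = 685
685 + 15 = 700

DCC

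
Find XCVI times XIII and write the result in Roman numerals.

XCVI = 96
XIII = 13
96 × 13 = 1248

MCCXLVIII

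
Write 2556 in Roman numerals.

Convert 2556 to Roman numerals:
  2556 contains 2×1000 (MM)
  556 contains 1×500 (D)
  56 contains 1×50 (L)
  6 contains 1×5 (V)
  1 contains 1×1 (I)

MMDLVI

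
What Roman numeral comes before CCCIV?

CCCIV = 304, so the previous integer is 304 - 1 = 303

CCCIII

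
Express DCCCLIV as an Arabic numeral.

DCCCLIV: D=500, C=100, C=100, C=100, L=50, IV=4
500 + 100 + 100 + 100 + 50 + 4 = 854

854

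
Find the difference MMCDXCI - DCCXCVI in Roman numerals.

MMCDXCI = 2491
DCCXCVI = 796
2491 - 796 = 1695

MDCXCV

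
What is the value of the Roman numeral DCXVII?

DCXVII: D=500, C=100, X=10, V=5, I=1, I=1
500 + 100 + 10 + 5 + 1 + 1 = 617

617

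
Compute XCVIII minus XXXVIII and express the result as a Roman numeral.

XCVIII = 98
XXXVIII = 38
98 - 38 = 60

LX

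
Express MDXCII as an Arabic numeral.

MDXCII: M=1000, D=500, XC=90, I=1, I=1
1000 + 500 + 90 + 1 + 1 = 1592

1592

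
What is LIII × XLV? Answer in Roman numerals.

LIII = 53
XLV = 45
53 × 45 = 2385

MMCCCLXXXV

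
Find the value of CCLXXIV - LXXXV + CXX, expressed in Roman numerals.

CCLXXIV = 274, LXXXV = 85, CXX = 120
274 - 85 = 189
189 + 120 = 309

CCCIX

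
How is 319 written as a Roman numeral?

Convert 319 to Roman numerals:
  319 contains 3×100 (CCC)
  19 contains 1×10 (X)
  9 contains 1×9 (IX)

CCCXIX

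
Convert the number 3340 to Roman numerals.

Convert 3340 to Roman numerals:
  3340 contains 3×1000 (MMM)
  340 contains 3×100 (CCC)
  40 contains 1×40 (XL)

MMMCCCXL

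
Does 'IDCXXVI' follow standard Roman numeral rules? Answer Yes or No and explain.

'IDCXXVI': Invalid subtractive combination: ID

No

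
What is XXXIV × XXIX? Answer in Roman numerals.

XXXIV = 34
XXIX = 29
34 × 29 = 986

CMLXXXVI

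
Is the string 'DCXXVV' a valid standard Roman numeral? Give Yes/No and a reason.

'DCXXVV': V should not appear more than once

No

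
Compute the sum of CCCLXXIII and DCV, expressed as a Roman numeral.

CCCLXXIII = 373
DCV = 605
373 + 605 = 978

CMLXXVIII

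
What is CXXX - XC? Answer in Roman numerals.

CXXX = 130
XC = 90
130 - 90 = 40

XL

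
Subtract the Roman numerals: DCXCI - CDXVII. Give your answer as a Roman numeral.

DCXCI = 691
CDXVII = 417
691 - 417 = 274

CCLXXIV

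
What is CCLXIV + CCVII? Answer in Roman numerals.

CCLXIV = 264
CCVII = 207
264 + 207 = 471

CDLXXI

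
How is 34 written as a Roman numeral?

Convert 34 to Roman numerals:
  34 contains 3×10 (XXX)
  4 contains 1×4 (IV)

XXXIV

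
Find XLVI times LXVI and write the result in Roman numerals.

XLVI = 46
LXVI = 66
46 × 66 = 3036

MMMXXXVI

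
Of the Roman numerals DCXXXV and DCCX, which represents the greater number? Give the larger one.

DCXXXV = 635
DCCX = 710
710 is larger

DCCX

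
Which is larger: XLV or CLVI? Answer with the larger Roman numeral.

XLV = 45
CLVI = 156
156 is larger

CLVI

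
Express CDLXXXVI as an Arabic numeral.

CDLXXXVI: CD=400, L=50, X=10, X=10, X=10, V=5, I=1
400 + 50 + 10 + 10 + 10 + 5 + 1 = 486

486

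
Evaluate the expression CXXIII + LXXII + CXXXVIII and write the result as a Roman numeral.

CXXIII = 123, LXXII = 72, CXXXVIII = 138
123 + 72 = 195
195 + 138 = 333

CCCXXXIII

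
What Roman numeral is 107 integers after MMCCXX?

MMCCXX = 2220
2220 + 107 = 2327

MMCCCXXVII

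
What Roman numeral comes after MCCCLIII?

MCCCLIII = 1353, so the next integer is 1353 + 1 = 1354

MCCCLIV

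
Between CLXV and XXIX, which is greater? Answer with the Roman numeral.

CLXV = 165
XXIX = 29
165 is larger

CLXV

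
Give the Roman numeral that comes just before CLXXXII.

CLXXXII = 182, so the previous integer is 182 - 1 = 181

CLXXXI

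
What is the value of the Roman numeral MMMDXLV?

MMMDXLV: M=1000, M=1000, M=1000, D=500, XL=40, V=5
1000 + 1000 + 1000 + 500 + 40 + 5 = 3545

3545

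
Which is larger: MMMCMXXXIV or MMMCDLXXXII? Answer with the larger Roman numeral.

MMMCMXXXIV = 3934
MMMCDLXXXII = 3482
3934 is larger

MMMCMXXXIV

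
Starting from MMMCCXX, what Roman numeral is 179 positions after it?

MMMCCXX = 3220
3220 + 179 = 3399

MMMCCCXCIX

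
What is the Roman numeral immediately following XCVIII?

XCVIII = 98; next is 99

XCIX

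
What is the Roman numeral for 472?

Convert 472 to Roman numerals:
  472 contains 1×400 (CD)
  72 contains 1×50 (L)
  22 contains 2×10 (XX)
  2 contains 2×1 (II)

CDLXXII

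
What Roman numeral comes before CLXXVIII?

CLXXVIII = 178; previous is 177

CLXXVII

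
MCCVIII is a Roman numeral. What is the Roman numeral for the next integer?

MCCVIII = 1208; next is 1209

MCCIX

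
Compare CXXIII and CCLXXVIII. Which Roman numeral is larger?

CXXIII = 123
CCLXXVIII = 278
278 is larger

CCLXXVIII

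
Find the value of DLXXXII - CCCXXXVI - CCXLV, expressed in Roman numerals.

DLXXXII = 582, CCCXXXVI = 336, CCXLV = 245
582 - 336 = 246
246 - 245 = 1

I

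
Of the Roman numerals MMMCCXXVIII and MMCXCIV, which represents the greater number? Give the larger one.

MMMCCXXVIII = 3228
MMCXCIV = 2194
3228 is larger

MMMCCXXVIII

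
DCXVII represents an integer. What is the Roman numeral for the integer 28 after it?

DCXVII = 617
617 + 28 = 645

DCXLV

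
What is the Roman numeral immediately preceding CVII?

CVII = 107, so the previous integer is 107 - 1 = 106

CVI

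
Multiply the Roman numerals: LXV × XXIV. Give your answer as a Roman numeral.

LXV = 65
XXIV = 24
65 × 24 = 1560

MDLX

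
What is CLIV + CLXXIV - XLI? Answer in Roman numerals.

CLIV = 154, CLXXIV = 174, XLI = 41
154 + 174 = 328
328 - 41 = 287

CCLXXXVII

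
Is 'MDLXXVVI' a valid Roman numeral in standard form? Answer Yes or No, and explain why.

'MDLXXVVI': V should not appear more than once

No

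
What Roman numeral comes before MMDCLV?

MMDCLV = 2655, so the previous integer is 2655 - 1 = 2654

MMDCLIV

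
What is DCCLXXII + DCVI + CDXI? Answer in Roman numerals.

DCCLXXII = 772, DCVI = 606, CDXI = 411
772 + 606 = 1378
1378 + 411 = 1789

MDCCLXXXIX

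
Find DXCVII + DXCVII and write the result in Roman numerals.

DXCVII = 597
DXCVII = 597
597 + 597 = 1194

MCXCIV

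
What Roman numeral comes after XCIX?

XCIX = 99; next is 100

C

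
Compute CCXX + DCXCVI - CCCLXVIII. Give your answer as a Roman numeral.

CCXX = 220, DCXCVI = 696, CCCLXVIII = 368
220 + 696 = 916
916 - 368 = 548

DXLVIII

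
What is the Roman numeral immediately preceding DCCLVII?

DCCLVII = 757, so the previous integer is 757 - 1 = 756

DCCLVI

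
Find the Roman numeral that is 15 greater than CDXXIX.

CDXXIX = 429
429 + 15 = 444

CDXLIV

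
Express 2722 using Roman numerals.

Convert 2722 to Roman numerals:
  2722 contains 2×1000 (MM)
  722 contains 1×500 (D)
  222 contains 2×100 (CC)
  22 contains 2×10 (XX)
  2 contains 2×1 (II)

MMDCCXXII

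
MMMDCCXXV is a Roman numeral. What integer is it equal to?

MMMDCCXXV: M=1000, M=1000, M=1000, D=500, C=100, C=100, X=10, X=10, V=5
1000 + 1000 + 1000 + 500 + 100 + 100 + 10 + 10 + 5 = 3725

3725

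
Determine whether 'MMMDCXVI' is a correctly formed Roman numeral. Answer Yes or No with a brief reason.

'MMMDCXVI': Check the rules: uses only the symbols I, V, X, L, C, D, M; no symbol is repeated more than three times in a row; V, L and D each appear at most once; no smaller symbol precedes a larger one (values never increase from left to right). Value: M (1000) + M (1000) + M (1000) + D (500) + C (100) + X (10) + V (5) + I (1) = 3616. So it is a valid standard Roman numeral.

Yes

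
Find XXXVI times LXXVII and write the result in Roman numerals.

XXXVI = 36
LXXVII = 77
36 × 77 = 2772

MMDCCLXXII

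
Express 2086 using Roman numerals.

Convert 2086 to Roman numerals:
  2086 contains 2×1000 (MM)
  86 contains 1×50 (L)
  36 contains 3×10 (XXX)
  6 contains 1×5 (V)
  1 contains 1×1 (I)

MMLXXXVI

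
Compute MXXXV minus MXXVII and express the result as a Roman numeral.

MXXXV = 1035
MXXVII = 1027
1035 - 1027 = 8

VIII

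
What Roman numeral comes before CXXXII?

CXXXII = 132, so the previous integer is 132 - 1 = 131

CXXXI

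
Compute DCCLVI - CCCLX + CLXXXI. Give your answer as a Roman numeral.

DCCLVI = 756, CCCLX = 360, CLXXXI = 181
756 - 360 = 396
396 + 181 = 577

DLXXVII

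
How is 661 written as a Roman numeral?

Convert 661 to Roman numerals:
  661 contains 1×500 (D)
  161 contains 1×100 (C)
  61 contains 1×50 (L)
  11 contains 1×10 (X)
  1 contains 1×1 (I)

DCLXI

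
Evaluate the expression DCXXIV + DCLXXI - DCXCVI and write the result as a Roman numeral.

DCXXIV = 624, DCLXXI = 671, DCXCVI = 696
624 + 671 = 1295
1295 - 696 = 599

DXCIX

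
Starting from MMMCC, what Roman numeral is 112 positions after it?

MMMCC = 3200
3200 + 112 = 3312

MMMCCCXII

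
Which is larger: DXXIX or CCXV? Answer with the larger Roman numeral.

DXXIX = 529
CCXV = 215
529 is larger

DXXIX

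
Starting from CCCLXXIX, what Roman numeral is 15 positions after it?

CCCLXXIX = 379
379 + 15 = 394

CCCXCIV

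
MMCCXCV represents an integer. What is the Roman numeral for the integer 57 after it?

MMCCXCV = 2295
2295 + 57 = 2352

MMCCCLII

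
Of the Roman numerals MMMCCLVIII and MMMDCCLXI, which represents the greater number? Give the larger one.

MMMCCLVIII = 3258
MMMDCCLXI = 3761
3761 is larger

MMMDCCLXI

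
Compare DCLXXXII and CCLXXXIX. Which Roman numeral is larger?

DCLXXXII = 682
CCLXXXIX = 289
682 is larger

DCLXXXII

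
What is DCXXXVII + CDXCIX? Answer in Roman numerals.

DCXXXVII = 637
CDXCIX = 499
637 + 499 = 1136

MCXXXVI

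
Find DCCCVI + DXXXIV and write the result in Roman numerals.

DCCCVI = 806
DXXXIV = 534
806 + 534 = 1340

MCCCXL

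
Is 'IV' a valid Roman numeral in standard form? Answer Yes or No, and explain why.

'IV': Check the rules: uses only the symbols I, V, X, L, C, D, M; no symbol is repeated more than three times in a row; V, L and D each appear at most once; the only place a smaller symbol precedes a larger one is the allowed subtractive pair IV, the symbol right after such a pair (if any) is smaller than the pair's first symbol, and otherwise the values never increase from left to right. Value: IV = 4. So it is a valid standard Roman numeral.

Yes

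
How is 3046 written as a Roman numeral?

Convert 3046 to Roman numerals:
  3046 contains 3×1000 (MMM)
  46 contains 1×40 (XL)
  6 contains 1×5 (V)
  1 contains 1×1 (I)

MMMXLVI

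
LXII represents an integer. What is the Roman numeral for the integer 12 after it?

LXII = 62
62 + 12 = 74

LXXIV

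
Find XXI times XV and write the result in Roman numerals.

XXI = 21
XV = 15
21 × 15 = 315

CCCXV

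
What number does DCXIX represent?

DCXIX: D=500, C=100, X=10, IX=9
500 + 100 + 10 + 9 = 619

619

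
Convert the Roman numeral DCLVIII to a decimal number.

DCLVIII: D=500, C=100, L=50, V=5, I=1, I=1, I=1
500 + 100 + 50 + 5 + 1 + 1 + 1 = 658

658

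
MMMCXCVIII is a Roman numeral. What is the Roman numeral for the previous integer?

MMMCXCVIII = 3198, so the previous integer is 3198 - 1 = 3197

MMMCXCVII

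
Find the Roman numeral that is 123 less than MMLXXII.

MMLXXII = 2072
2072 - 123 = 1949

MCMXLIX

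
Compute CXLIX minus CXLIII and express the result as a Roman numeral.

CXLIX = 149
CXLIII = 143
149 - 143 = 6

VI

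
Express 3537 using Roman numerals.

Convert 3537 to Roman numerals:
  3537 contains 3×1000 (MMM)
  537 contains 1×500 (D)
  37 contains 3×10 (XXX)
  7 contains 1×5 (V)
  2 contains 2×1 (II)

MMMDXXXVII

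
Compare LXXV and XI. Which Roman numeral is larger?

LXXV = 75
XI = 11
75 is larger

LXXV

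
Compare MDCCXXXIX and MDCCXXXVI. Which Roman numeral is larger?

MDCCXXXIX = 1739
MDCCXXXVI = 1736
1739 is larger

MDCCXXXIX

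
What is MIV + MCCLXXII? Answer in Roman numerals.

MIV = 1004
MCCLXXII = 1272
1004 + 1272 = 2276

MMCCLXXVI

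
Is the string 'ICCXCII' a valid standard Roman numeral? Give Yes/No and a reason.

'ICCXCII': Invalid subtractive combination: IC

No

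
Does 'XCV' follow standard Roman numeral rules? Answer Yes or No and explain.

'XCV': Check the rules: uses only the symbols I, V, X, L, C, D, M; no symbol is repeated more than three times in a row; V, L and D each appear at most once; the only place a smaller symbol precedes a larger one is the allowed subtractive pair XC, the symbol right after such a pair (if any) is smaller than the pair's first symbol, and otherwise the values never increase from left to right. Value: XC (90) + V (5) = 95. So it is a valid standard Roman numeral.

Yes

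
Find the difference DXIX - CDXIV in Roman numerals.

DXIX = 519
CDXIV = 414
519 - 414 = 105

CV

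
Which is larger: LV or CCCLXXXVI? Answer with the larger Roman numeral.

LV = 55
CCCLXXXVI = 386
386 is larger

CCCLXXXVI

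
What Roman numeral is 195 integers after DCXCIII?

DCXCIII = 693
693 + 195 = 888

DCCCLXXXVIII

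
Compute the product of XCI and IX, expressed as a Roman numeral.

XCI = 91
IX = 9
91 × 9 = 819

DCCCXIX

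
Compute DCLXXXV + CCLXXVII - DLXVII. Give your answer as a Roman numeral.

DCLXXXV = 685, CCLXXVII = 277, DLXVII = 567
685 + 277 = 962
962 - 567 = 395

CCCXCV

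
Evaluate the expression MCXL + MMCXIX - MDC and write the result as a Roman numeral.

MCXL = 1140, MMCXIX = 2119, MDC = 1600
1140 + 2119 = 3259
3259 - 1600 = 1659

MDCLIX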